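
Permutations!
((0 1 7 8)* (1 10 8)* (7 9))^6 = ((0 10 8)(1 9 7))^6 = (10)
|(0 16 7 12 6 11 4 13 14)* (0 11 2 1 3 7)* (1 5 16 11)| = 13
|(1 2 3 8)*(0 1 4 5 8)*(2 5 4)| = |(0 1 5 8 2 3)| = 6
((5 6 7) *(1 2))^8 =((1 2)(5 6 7))^8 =(5 7 6)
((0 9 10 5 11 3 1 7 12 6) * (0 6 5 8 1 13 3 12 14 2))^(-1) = ((0 9 10 8 1 7 14 2)(3 13)(5 11 12))^(-1) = (0 2 14 7 1 8 10 9)(3 13)(5 12 11)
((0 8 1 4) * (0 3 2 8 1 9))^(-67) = (0 3 9 4 8 1 2) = ((0 1 4 3 2 8 9))^(-67)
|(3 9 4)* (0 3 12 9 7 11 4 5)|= 8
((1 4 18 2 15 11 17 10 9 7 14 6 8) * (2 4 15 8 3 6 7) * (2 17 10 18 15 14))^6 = (1 14 7 2 8)(4 18 17 9 10 11 15)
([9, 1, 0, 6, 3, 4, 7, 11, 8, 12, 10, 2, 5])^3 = [5, 1, 12, 11, 7, 6, 2, 0, 8, 4, 10, 9, 3]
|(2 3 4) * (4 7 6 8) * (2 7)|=|(2 3)(4 7 6 8)|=4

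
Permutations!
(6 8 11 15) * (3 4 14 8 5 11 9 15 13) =(3 4 14 8 9 15 6 5 11 13) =[0, 1, 2, 4, 14, 11, 5, 7, 9, 15, 10, 13, 12, 3, 8, 6]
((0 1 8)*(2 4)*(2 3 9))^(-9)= ((0 1 8)(2 4 3 9))^(-9)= (2 9 3 4)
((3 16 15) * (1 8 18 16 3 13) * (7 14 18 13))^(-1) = (1 13 8)(7 15 16 18 14)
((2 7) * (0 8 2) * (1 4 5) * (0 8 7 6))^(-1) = ((0 7 8 2 6)(1 4 5))^(-1) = (0 6 2 8 7)(1 5 4)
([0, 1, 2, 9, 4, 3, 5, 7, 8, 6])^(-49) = (3 5 6 9)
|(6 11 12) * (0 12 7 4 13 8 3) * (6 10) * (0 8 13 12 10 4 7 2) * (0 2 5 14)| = |(0 10 6 11 5 14)(3 8)(4 12)| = 6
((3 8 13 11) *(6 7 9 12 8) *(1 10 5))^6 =(3 13 12 7)(6 11 8 9)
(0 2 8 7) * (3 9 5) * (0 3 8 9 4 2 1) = (0 1)(2 9 5 8 7 3 4) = [1, 0, 9, 4, 2, 8, 6, 3, 7, 5]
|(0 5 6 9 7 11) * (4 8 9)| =8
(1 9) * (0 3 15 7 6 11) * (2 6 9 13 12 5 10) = (0 3 15 7 9 1 13 12 5 10 2 6 11) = [3, 13, 6, 15, 4, 10, 11, 9, 8, 1, 2, 0, 5, 12, 14, 7]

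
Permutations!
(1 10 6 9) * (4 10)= (1 4 10 6 9)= [0, 4, 2, 3, 10, 5, 9, 7, 8, 1, 6]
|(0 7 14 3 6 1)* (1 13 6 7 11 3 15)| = |(0 11 3 7 14 15 1)(6 13)| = 14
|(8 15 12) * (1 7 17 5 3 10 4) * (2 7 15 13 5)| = 9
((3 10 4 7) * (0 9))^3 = (0 9)(3 7 4 10)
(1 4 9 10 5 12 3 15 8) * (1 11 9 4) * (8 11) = (3 15 11 9 10 5 12) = [0, 1, 2, 15, 4, 12, 6, 7, 8, 10, 5, 9, 3, 13, 14, 11]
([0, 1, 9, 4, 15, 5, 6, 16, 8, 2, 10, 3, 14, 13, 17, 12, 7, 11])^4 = (3 14 4 17 15 11 12)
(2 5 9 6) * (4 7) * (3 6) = (2 5 9 3 6)(4 7) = [0, 1, 5, 6, 7, 9, 2, 4, 8, 3]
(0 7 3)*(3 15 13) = (0 7 15 13 3) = [7, 1, 2, 0, 4, 5, 6, 15, 8, 9, 10, 11, 12, 3, 14, 13]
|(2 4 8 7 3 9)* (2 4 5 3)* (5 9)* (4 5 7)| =10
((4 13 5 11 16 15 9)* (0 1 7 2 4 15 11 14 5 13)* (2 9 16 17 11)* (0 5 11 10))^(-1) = (0 10 17 11 14 5 4 2 16 15 9 7 1)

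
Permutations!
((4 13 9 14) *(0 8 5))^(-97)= (0 5 8)(4 14 9 13)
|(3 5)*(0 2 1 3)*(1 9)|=|(0 2 9 1 3 5)|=6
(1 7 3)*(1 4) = (1 7 3 4) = [0, 7, 2, 4, 1, 5, 6, 3]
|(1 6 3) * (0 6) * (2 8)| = |(0 6 3 1)(2 8)| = 4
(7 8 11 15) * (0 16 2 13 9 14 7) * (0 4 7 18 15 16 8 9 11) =[8, 1, 13, 3, 7, 5, 6, 9, 0, 14, 10, 16, 12, 11, 18, 4, 2, 17, 15] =(0 8)(2 13 11 16)(4 7 9 14 18 15)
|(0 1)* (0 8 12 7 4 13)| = |(0 1 8 12 7 4 13)| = 7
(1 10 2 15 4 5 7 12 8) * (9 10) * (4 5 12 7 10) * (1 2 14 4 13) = (1 9 13)(2 15 5 10 14 4 12 8) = [0, 9, 15, 3, 12, 10, 6, 7, 2, 13, 14, 11, 8, 1, 4, 5]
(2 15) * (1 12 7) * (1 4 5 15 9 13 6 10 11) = (1 12 7 4 5 15 2 9 13 6 10 11) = [0, 12, 9, 3, 5, 15, 10, 4, 8, 13, 11, 1, 7, 6, 14, 2]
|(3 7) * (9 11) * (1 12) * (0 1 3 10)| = 6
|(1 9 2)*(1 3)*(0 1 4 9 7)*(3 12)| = |(0 1 7)(2 12 3 4 9)| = 15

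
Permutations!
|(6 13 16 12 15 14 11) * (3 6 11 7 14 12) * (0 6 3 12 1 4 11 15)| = 20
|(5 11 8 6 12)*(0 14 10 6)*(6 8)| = |(0 14 10 8)(5 11 6 12)| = 4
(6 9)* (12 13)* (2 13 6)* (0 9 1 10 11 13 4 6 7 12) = [9, 10, 4, 3, 6, 5, 1, 12, 8, 2, 11, 13, 7, 0] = (0 9 2 4 6 1 10 11 13)(7 12)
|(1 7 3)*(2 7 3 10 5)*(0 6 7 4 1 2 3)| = |(0 6 7 10 5 3 2 4 1)| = 9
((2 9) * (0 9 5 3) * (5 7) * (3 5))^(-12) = ((0 9 2 7 3))^(-12) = (0 7 9 3 2)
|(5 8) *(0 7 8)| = 4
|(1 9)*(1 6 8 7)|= 5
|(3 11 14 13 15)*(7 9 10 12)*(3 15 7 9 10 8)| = 9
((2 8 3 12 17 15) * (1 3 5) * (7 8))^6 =((1 3 12 17 15 2 7 8 5))^6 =(1 7 17)(2 12 5)(3 8 15)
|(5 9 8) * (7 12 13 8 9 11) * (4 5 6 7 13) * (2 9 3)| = |(2 9 3)(4 5 11 13 8 6 7 12)| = 24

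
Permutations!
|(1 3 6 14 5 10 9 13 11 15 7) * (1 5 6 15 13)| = 14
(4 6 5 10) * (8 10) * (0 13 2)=(0 13 2)(4 6 5 8 10)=[13, 1, 0, 3, 6, 8, 5, 7, 10, 9, 4, 11, 12, 2]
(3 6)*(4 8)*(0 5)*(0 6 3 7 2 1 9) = (0 5 6 7 2 1 9)(4 8) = [5, 9, 1, 3, 8, 6, 7, 2, 4, 0]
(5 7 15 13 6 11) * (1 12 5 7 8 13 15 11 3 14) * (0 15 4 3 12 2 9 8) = (0 15 4 3 14 1 2 9 8 13 6 12 5)(7 11) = [15, 2, 9, 14, 3, 0, 12, 11, 13, 8, 10, 7, 5, 6, 1, 4]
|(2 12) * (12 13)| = 3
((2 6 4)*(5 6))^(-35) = ((2 5 6 4))^(-35) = (2 5 6 4)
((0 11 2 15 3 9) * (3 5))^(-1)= (0 9 3 5 15 2 11)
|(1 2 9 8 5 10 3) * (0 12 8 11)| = |(0 12 8 5 10 3 1 2 9 11)| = 10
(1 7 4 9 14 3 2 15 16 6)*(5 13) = (1 7 4 9 14 3 2 15 16 6)(5 13) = [0, 7, 15, 2, 9, 13, 1, 4, 8, 14, 10, 11, 12, 5, 3, 16, 6]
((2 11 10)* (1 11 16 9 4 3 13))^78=((1 11 10 2 16 9 4 3 13))^78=(1 4 2)(3 16 11)(9 10 13)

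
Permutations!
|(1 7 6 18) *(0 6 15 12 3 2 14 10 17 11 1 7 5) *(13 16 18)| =|(0 6 13 16 18 7 15 12 3 2 14 10 17 11 1 5)| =16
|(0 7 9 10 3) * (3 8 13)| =|(0 7 9 10 8 13 3)| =7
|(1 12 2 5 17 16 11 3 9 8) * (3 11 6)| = 10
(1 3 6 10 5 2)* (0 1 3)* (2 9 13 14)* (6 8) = (0 1)(2 3 8 6 10 5 9 13 14) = [1, 0, 3, 8, 4, 9, 10, 7, 6, 13, 5, 11, 12, 14, 2]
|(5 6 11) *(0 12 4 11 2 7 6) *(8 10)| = 30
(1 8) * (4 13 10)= (1 8)(4 13 10)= [0, 8, 2, 3, 13, 5, 6, 7, 1, 9, 4, 11, 12, 10]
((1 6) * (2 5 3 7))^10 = (2 3)(5 7)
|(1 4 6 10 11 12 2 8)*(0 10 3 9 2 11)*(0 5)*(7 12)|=21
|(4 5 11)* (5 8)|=4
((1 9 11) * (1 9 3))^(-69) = (1 3)(9 11)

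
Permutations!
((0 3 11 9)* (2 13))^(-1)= (0 9 11 3)(2 13)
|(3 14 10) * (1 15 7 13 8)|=15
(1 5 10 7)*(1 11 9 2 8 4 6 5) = (2 8 4 6 5 10 7 11 9) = [0, 1, 8, 3, 6, 10, 5, 11, 4, 2, 7, 9]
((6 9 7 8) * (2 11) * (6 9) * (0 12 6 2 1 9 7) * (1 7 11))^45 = ((0 12 6 2 1 9)(7 8 11))^45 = (0 2)(1 12)(6 9)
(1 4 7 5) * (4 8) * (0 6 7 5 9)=(0 6 7 9)(1 8 4 5)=[6, 8, 2, 3, 5, 1, 7, 9, 4, 0]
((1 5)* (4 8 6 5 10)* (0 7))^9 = ((0 7)(1 10 4 8 6 5))^9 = (0 7)(1 8)(4 5)(6 10)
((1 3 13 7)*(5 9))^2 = ((1 3 13 7)(5 9))^2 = (1 13)(3 7)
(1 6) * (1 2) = (1 6 2) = [0, 6, 1, 3, 4, 5, 2]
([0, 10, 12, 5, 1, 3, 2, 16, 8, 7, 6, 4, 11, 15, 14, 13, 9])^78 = (16)(1 10 6 2 12 11 4)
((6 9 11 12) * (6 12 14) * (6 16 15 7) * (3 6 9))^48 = ((3 6)(7 9 11 14 16 15))^48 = (16)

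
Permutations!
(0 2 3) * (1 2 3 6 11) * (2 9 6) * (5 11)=(0 3)(1 9 6 5 11)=[3, 9, 2, 0, 4, 11, 5, 7, 8, 6, 10, 1]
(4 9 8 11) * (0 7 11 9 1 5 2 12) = (0 7 11 4 1 5 2 12)(8 9) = [7, 5, 12, 3, 1, 2, 6, 11, 9, 8, 10, 4, 0]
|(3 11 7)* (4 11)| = 4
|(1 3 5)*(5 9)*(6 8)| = 4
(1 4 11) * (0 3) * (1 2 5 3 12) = (0 12 1 4 11 2 5 3) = [12, 4, 5, 0, 11, 3, 6, 7, 8, 9, 10, 2, 1]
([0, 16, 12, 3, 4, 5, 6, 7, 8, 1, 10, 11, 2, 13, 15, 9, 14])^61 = [0, 16, 12, 3, 4, 5, 6, 7, 8, 1, 10, 11, 2, 13, 15, 9, 14]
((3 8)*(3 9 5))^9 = ((3 8 9 5))^9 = (3 8 9 5)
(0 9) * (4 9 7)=[7, 1, 2, 3, 9, 5, 6, 4, 8, 0]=(0 7 4 9)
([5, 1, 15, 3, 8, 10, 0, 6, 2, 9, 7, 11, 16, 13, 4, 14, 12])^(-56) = [6, 1, 8, 3, 14, 0, 7, 10, 4, 9, 5, 11, 12, 13, 15, 2, 16]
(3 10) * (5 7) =(3 10)(5 7) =[0, 1, 2, 10, 4, 7, 6, 5, 8, 9, 3]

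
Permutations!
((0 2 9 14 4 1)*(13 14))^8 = ((0 2 9 13 14 4 1))^8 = (0 2 9 13 14 4 1)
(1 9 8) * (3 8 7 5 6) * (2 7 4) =(1 9 4 2 7 5 6 3 8) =[0, 9, 7, 8, 2, 6, 3, 5, 1, 4]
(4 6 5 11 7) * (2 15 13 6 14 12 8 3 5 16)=(2 15 13 6 16)(3 5 11 7 4 14 12 8)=[0, 1, 15, 5, 14, 11, 16, 4, 3, 9, 10, 7, 8, 6, 12, 13, 2]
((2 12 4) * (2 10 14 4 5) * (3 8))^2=(2 5 12)(4 14 10)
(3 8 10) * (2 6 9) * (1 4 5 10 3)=(1 4 5 10)(2 6 9)(3 8)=[0, 4, 6, 8, 5, 10, 9, 7, 3, 2, 1]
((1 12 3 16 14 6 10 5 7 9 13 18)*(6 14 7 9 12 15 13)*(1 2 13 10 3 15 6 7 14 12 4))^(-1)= ((1 6 3 16 14 12 15 10 5 9 7 4)(2 13 18))^(-1)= (1 4 7 9 5 10 15 12 14 16 3 6)(2 18 13)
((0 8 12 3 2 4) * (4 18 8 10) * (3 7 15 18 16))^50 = ((0 10 4)(2 16 3)(7 15 18 8 12))^50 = (18)(0 4 10)(2 3 16)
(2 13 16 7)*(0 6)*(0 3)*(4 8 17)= (0 6 3)(2 13 16 7)(4 8 17)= [6, 1, 13, 0, 8, 5, 3, 2, 17, 9, 10, 11, 12, 16, 14, 15, 7, 4]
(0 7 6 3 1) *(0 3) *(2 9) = [7, 3, 9, 1, 4, 5, 0, 6, 8, 2] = (0 7 6)(1 3)(2 9)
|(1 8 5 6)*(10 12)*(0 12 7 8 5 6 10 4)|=|(0 12 4)(1 5 10 7 8 6)|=6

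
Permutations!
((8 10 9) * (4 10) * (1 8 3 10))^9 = ((1 8 4)(3 10 9))^9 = (10)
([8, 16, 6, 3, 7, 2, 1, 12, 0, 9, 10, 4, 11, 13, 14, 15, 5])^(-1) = (0 8)(1 6 2 5 16)(4 11 12 7)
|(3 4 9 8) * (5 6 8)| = 6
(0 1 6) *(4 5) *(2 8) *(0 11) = (0 1 6 11)(2 8)(4 5) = [1, 6, 8, 3, 5, 4, 11, 7, 2, 9, 10, 0]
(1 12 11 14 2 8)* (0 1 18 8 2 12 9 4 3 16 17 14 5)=[1, 9, 2, 16, 3, 0, 6, 7, 18, 4, 10, 5, 11, 13, 12, 15, 17, 14, 8]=(0 1 9 4 3 16 17 14 12 11 5)(8 18)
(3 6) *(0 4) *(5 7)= (0 4)(3 6)(5 7)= [4, 1, 2, 6, 0, 7, 3, 5]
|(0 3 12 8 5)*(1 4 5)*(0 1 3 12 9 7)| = |(0 12 8 3 9 7)(1 4 5)| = 6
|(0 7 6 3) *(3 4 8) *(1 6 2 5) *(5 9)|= |(0 7 2 9 5 1 6 4 8 3)|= 10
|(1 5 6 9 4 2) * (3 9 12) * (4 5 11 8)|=5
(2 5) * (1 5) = (1 5 2) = [0, 5, 1, 3, 4, 2]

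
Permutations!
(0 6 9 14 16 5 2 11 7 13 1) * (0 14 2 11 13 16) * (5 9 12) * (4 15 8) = (0 6 12 5 11 7 16 9 2 13 1 14)(4 15 8) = [6, 14, 13, 3, 15, 11, 12, 16, 4, 2, 10, 7, 5, 1, 0, 8, 9]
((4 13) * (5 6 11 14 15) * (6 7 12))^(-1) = (4 13)(5 15 14 11 6 12 7) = ((4 13)(5 7 12 6 11 14 15))^(-1)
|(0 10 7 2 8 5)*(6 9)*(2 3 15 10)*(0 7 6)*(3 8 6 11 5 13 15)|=|(0 2 6 9)(5 7 8 13 15 10 11)|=28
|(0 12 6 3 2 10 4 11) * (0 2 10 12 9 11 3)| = |(0 9 11 2 12 6)(3 10 4)| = 6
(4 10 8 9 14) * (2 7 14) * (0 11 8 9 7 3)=[11, 1, 3, 0, 10, 5, 6, 14, 7, 2, 9, 8, 12, 13, 4]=(0 11 8 7 14 4 10 9 2 3)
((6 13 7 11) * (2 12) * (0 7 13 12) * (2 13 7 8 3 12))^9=((0 8 3 12 13 7 11 6 2))^9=(13)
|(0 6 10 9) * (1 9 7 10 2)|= 10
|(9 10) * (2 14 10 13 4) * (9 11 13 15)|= 6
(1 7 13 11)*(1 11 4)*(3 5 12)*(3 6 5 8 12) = (1 7 13 4)(3 8 12 6 5) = [0, 7, 2, 8, 1, 3, 5, 13, 12, 9, 10, 11, 6, 4]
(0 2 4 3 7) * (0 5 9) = (0 2 4 3 7 5 9) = [2, 1, 4, 7, 3, 9, 6, 5, 8, 0]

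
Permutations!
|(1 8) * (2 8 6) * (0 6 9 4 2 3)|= 15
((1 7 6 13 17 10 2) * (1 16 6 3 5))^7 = (1 5 3 7)(2 16 6 13 17 10)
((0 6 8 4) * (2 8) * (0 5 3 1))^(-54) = (0 2 4 3)(1 6 8 5)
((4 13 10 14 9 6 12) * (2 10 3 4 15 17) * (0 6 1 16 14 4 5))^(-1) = (0 5 3 13 4 10 2 17 15 12 6)(1 9 14 16)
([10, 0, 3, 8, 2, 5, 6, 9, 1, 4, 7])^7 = (0 8 2 9 10 1 3 4 7)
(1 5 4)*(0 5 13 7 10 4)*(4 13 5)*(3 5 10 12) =(0 4 1 10 13 7 12 3 5) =[4, 10, 2, 5, 1, 0, 6, 12, 8, 9, 13, 11, 3, 7]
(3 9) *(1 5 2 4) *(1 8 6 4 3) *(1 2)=(1 5)(2 3 9)(4 8 6)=[0, 5, 3, 9, 8, 1, 4, 7, 6, 2]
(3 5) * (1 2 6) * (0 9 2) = (0 9 2 6 1)(3 5) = [9, 0, 6, 5, 4, 3, 1, 7, 8, 2]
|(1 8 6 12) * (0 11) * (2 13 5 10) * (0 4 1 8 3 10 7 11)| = 9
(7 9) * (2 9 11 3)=(2 9 7 11 3)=[0, 1, 9, 2, 4, 5, 6, 11, 8, 7, 10, 3]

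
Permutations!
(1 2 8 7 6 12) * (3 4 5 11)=(1 2 8 7 6 12)(3 4 5 11)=[0, 2, 8, 4, 5, 11, 12, 6, 7, 9, 10, 3, 1]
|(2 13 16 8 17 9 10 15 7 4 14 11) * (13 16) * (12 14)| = 12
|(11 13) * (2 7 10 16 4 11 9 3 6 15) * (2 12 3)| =|(2 7 10 16 4 11 13 9)(3 6 15 12)| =8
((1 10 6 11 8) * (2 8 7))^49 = (11)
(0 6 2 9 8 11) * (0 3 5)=(0 6 2 9 8 11 3 5)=[6, 1, 9, 5, 4, 0, 2, 7, 11, 8, 10, 3]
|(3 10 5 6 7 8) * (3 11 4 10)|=7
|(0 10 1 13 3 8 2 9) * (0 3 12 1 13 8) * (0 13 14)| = 21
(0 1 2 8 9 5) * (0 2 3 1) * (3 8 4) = [0, 8, 4, 1, 3, 2, 6, 7, 9, 5] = (1 8 9 5 2 4 3)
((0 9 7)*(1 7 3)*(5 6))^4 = ((0 9 3 1 7)(5 6))^4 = (0 7 1 3 9)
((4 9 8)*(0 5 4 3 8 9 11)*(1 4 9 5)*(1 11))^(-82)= ((0 11)(1 4)(3 8)(5 9))^(-82)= (11)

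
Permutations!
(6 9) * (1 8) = [0, 8, 2, 3, 4, 5, 9, 7, 1, 6] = (1 8)(6 9)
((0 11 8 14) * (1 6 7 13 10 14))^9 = ((0 11 8 1 6 7 13 10 14))^9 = (14)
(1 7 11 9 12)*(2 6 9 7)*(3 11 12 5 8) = (1 2 6 9 5 8 3 11 7 12) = [0, 2, 6, 11, 4, 8, 9, 12, 3, 5, 10, 7, 1]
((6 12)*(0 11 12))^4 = (12)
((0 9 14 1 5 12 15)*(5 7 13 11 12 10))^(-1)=((0 9 14 1 7 13 11 12 15)(5 10))^(-1)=(0 15 12 11 13 7 1 14 9)(5 10)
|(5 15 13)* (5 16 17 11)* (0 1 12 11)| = |(0 1 12 11 5 15 13 16 17)| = 9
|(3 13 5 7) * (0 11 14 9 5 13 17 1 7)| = |(0 11 14 9 5)(1 7 3 17)| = 20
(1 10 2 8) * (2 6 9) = (1 10 6 9 2 8) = [0, 10, 8, 3, 4, 5, 9, 7, 1, 2, 6]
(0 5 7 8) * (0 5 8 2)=(0 8 5 7 2)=[8, 1, 0, 3, 4, 7, 6, 2, 5]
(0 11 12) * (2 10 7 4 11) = (0 2 10 7 4 11 12) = [2, 1, 10, 3, 11, 5, 6, 4, 8, 9, 7, 12, 0]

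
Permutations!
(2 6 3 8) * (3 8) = (2 6 8) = [0, 1, 6, 3, 4, 5, 8, 7, 2]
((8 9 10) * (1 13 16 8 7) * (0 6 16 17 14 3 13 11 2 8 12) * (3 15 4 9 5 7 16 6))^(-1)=(0 12 16 10 9 4 15 14 17 13 3)(1 7 5 8 2 11)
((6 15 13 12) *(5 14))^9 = (5 14)(6 15 13 12) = ((5 14)(6 15 13 12))^9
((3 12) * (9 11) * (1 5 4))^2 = (12)(1 4 5)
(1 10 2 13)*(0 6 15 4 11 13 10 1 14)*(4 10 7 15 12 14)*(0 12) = (0 6)(2 7 15 10)(4 11 13)(12 14) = [6, 1, 7, 3, 11, 5, 0, 15, 8, 9, 2, 13, 14, 4, 12, 10]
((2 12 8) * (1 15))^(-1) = ((1 15)(2 12 8))^(-1) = (1 15)(2 8 12)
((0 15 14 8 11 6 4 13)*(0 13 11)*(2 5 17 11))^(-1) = (0 8 14 15)(2 4 6 11 17 5) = ((0 15 14 8)(2 5 17 11 6 4))^(-1)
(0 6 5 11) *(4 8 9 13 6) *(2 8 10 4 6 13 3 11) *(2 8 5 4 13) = (0 6 4 10 13 2 5 8 9 3 11) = [6, 1, 5, 11, 10, 8, 4, 7, 9, 3, 13, 0, 12, 2]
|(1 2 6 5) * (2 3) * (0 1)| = 6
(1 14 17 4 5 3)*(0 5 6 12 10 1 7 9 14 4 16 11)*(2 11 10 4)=(0 5 3 7 9 14 17 16 10 1 2 11)(4 6 12)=[5, 2, 11, 7, 6, 3, 12, 9, 8, 14, 1, 0, 4, 13, 17, 15, 10, 16]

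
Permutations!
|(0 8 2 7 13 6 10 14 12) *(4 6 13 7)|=8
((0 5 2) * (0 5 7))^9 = (0 7)(2 5)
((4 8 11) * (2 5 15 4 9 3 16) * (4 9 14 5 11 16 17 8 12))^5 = ((2 11 14 5 15 9 3 17 8 16)(4 12))^5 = (2 9)(3 11)(4 12)(5 8)(14 17)(15 16)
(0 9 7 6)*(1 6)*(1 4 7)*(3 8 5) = (0 9 1 6)(3 8 5)(4 7) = [9, 6, 2, 8, 7, 3, 0, 4, 5, 1]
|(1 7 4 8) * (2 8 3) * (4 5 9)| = 8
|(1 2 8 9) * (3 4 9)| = 6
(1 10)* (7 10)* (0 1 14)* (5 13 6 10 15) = (0 1 7 15 5 13 6 10 14) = [1, 7, 2, 3, 4, 13, 10, 15, 8, 9, 14, 11, 12, 6, 0, 5]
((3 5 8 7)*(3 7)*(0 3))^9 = ((0 3 5 8))^9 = (0 3 5 8)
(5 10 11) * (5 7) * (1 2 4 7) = (1 2 4 7 5 10 11) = [0, 2, 4, 3, 7, 10, 6, 5, 8, 9, 11, 1]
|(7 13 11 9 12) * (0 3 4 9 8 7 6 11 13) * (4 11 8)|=9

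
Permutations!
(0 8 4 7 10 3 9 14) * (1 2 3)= [8, 2, 3, 9, 7, 5, 6, 10, 4, 14, 1, 11, 12, 13, 0]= (0 8 4 7 10 1 2 3 9 14)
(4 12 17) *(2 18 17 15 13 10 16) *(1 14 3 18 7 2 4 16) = (1 14 3 18 17 16 4 12 15 13 10)(2 7) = [0, 14, 7, 18, 12, 5, 6, 2, 8, 9, 1, 11, 15, 10, 3, 13, 4, 16, 17]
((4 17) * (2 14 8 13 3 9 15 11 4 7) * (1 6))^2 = ((1 6)(2 14 8 13 3 9 15 11 4 17 7))^2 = (2 8 3 15 4 7 14 13 9 11 17)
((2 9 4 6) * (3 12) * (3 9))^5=(2 6 4 9 12 3)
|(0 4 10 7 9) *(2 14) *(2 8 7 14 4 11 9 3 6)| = |(0 11 9)(2 4 10 14 8 7 3 6)| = 24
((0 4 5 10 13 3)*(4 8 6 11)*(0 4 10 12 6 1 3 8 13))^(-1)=(0 10 11 6 12 5 4 3 1 8 13)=((0 13 8 1 3 4 5 12 6 11 10))^(-1)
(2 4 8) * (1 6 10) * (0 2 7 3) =(0 2 4 8 7 3)(1 6 10) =[2, 6, 4, 0, 8, 5, 10, 3, 7, 9, 1]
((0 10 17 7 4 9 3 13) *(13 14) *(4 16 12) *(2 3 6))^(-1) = (0 13 14 3 2 6 9 4 12 16 7 17 10)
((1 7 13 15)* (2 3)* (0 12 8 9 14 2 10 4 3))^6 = ((0 12 8 9 14 2)(1 7 13 15)(3 10 4))^6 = (1 13)(7 15)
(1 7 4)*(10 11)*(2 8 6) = [0, 7, 8, 3, 1, 5, 2, 4, 6, 9, 11, 10] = (1 7 4)(2 8 6)(10 11)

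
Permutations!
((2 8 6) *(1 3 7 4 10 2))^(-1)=((1 3 7 4 10 2 8 6))^(-1)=(1 6 8 2 10 4 7 3)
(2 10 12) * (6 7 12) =(2 10 6 7 12) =[0, 1, 10, 3, 4, 5, 7, 12, 8, 9, 6, 11, 2]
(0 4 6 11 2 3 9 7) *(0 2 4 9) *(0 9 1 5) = (0 1 5)(2 3 9 7)(4 6 11) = [1, 5, 3, 9, 6, 0, 11, 2, 8, 7, 10, 4]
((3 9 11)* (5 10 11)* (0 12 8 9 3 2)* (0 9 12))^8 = (12)(2 10 9 11 5)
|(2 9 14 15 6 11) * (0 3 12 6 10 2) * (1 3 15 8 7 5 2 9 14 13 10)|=105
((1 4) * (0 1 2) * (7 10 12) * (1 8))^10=(7 10 12)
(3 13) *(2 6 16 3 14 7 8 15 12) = (2 6 16 3 13 14 7 8 15 12) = [0, 1, 6, 13, 4, 5, 16, 8, 15, 9, 10, 11, 2, 14, 7, 12, 3]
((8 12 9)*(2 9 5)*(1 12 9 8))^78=((1 12 5 2 8 9))^78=(12)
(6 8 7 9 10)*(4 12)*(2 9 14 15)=(2 9 10 6 8 7 14 15)(4 12)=[0, 1, 9, 3, 12, 5, 8, 14, 7, 10, 6, 11, 4, 13, 15, 2]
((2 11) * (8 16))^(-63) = ((2 11)(8 16))^(-63) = (2 11)(8 16)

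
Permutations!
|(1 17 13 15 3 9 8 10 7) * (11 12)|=18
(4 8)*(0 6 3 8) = (0 6 3 8 4) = [6, 1, 2, 8, 0, 5, 3, 7, 4]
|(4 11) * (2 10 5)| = |(2 10 5)(4 11)| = 6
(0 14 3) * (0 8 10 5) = [14, 1, 2, 8, 4, 0, 6, 7, 10, 9, 5, 11, 12, 13, 3] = (0 14 3 8 10 5)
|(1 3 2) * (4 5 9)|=3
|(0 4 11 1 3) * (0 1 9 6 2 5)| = 14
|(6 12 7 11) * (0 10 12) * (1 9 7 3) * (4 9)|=10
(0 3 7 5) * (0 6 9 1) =[3, 0, 2, 7, 4, 6, 9, 5, 8, 1] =(0 3 7 5 6 9 1)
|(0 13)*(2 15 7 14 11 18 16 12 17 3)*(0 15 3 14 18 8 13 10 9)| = |(0 10 9)(2 3)(7 18 16 12 17 14 11 8 13 15)| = 30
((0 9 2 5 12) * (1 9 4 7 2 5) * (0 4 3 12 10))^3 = ((0 3 12 4 7 2 1 9 5 10))^3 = (0 4 1 10 12 2 5 3 7 9)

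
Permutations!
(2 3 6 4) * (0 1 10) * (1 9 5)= (0 9 5 1 10)(2 3 6 4)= [9, 10, 3, 6, 2, 1, 4, 7, 8, 5, 0]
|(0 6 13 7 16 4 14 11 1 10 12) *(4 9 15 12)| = 40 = |(0 6 13 7 16 9 15 12)(1 10 4 14 11)|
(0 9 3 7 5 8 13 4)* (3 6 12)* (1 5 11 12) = (0 9 6 1 5 8 13 4)(3 7 11 12) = [9, 5, 2, 7, 0, 8, 1, 11, 13, 6, 10, 12, 3, 4]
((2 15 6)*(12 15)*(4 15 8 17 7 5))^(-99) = (17)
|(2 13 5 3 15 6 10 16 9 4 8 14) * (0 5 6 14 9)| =|(0 5 3 15 14 2 13 6 10 16)(4 8 9)| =30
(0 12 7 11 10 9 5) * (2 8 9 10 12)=(0 2 8 9 5)(7 11 12)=[2, 1, 8, 3, 4, 0, 6, 11, 9, 5, 10, 12, 7]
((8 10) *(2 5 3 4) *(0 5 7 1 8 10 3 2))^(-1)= (10)(0 4 3 8 1 7 2 5)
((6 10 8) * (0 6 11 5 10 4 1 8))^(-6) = (0 4 8 5)(1 11 10 6)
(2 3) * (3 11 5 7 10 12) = (2 11 5 7 10 12 3) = [0, 1, 11, 2, 4, 7, 6, 10, 8, 9, 12, 5, 3]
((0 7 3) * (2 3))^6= (0 2)(3 7)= ((0 7 2 3))^6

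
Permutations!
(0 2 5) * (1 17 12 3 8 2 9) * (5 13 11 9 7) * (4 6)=(0 7 5)(1 17 12 3 8 2 13 11 9)(4 6)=[7, 17, 13, 8, 6, 0, 4, 5, 2, 1, 10, 9, 3, 11, 14, 15, 16, 12]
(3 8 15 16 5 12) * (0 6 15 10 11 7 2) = (0 6 15 16 5 12 3 8 10 11 7 2) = [6, 1, 0, 8, 4, 12, 15, 2, 10, 9, 11, 7, 3, 13, 14, 16, 5]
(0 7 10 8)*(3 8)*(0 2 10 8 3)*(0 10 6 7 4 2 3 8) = (10)(0 4 2 6 7)(3 8) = [4, 1, 6, 8, 2, 5, 7, 0, 3, 9, 10]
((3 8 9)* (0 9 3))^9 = (0 9)(3 8) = ((0 9)(3 8))^9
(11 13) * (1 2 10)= [0, 2, 10, 3, 4, 5, 6, 7, 8, 9, 1, 13, 12, 11]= (1 2 10)(11 13)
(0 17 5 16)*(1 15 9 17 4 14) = (0 4 14 1 15 9 17 5 16) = [4, 15, 2, 3, 14, 16, 6, 7, 8, 17, 10, 11, 12, 13, 1, 9, 0, 5]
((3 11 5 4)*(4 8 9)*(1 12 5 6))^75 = ((1 12 5 8 9 4 3 11 6))^75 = (1 8 3)(4 6 5)(9 11 12)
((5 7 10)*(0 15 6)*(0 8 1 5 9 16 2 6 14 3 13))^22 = (0 14 13 15 3)(1 9 8 10 6 7 2 5 16)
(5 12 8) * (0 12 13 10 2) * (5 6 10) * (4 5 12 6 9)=[6, 1, 0, 3, 5, 13, 10, 7, 9, 4, 2, 11, 8, 12]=(0 6 10 2)(4 5 13 12 8 9)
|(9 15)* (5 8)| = |(5 8)(9 15)| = 2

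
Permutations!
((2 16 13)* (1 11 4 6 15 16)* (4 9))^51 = ((1 11 9 4 6 15 16 13 2))^51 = (1 16 4)(2 15 9)(6 11 13)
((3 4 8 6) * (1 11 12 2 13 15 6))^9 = (1 8 4 3 6 15 13 2 12 11)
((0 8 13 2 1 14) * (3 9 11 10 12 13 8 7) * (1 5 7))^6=((0 1 14)(2 5 7 3 9 11 10 12 13))^6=(14)(2 10 3)(5 12 9)(7 13 11)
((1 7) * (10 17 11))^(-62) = ((1 7)(10 17 11))^(-62) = (10 17 11)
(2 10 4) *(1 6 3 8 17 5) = [0, 6, 10, 8, 2, 1, 3, 7, 17, 9, 4, 11, 12, 13, 14, 15, 16, 5] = (1 6 3 8 17 5)(2 10 4)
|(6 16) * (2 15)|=2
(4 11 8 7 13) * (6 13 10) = (4 11 8 7 10 6 13) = [0, 1, 2, 3, 11, 5, 13, 10, 7, 9, 6, 8, 12, 4]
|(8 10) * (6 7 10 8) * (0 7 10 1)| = 6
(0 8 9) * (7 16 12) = [8, 1, 2, 3, 4, 5, 6, 16, 9, 0, 10, 11, 7, 13, 14, 15, 12] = (0 8 9)(7 16 12)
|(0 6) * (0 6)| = |(6)| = 1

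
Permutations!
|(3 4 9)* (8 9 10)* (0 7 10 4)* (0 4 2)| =|(0 7 10 8 9 3 4 2)| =8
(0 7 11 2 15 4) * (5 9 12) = (0 7 11 2 15 4)(5 9 12) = [7, 1, 15, 3, 0, 9, 6, 11, 8, 12, 10, 2, 5, 13, 14, 4]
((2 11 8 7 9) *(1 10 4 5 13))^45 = ((1 10 4 5 13)(2 11 8 7 9))^45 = (13)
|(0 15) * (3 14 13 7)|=4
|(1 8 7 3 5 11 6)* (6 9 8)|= 6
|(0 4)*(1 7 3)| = |(0 4)(1 7 3)| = 6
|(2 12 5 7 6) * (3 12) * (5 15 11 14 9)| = 10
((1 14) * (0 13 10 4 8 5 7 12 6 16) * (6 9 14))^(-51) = ((0 13 10 4 8 5 7 12 9 14 1 6 16))^(-51) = (0 13 10 4 8 5 7 12 9 14 1 6 16)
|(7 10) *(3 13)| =|(3 13)(7 10)| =2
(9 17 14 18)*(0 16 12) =(0 16 12)(9 17 14 18) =[16, 1, 2, 3, 4, 5, 6, 7, 8, 17, 10, 11, 0, 13, 18, 15, 12, 14, 9]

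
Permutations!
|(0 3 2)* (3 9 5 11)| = 6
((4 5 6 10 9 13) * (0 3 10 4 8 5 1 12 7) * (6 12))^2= (0 10 13 5 7 3 9 8 12)(1 4 6)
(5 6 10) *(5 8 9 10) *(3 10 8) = [0, 1, 2, 10, 4, 6, 5, 7, 9, 8, 3] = (3 10)(5 6)(8 9)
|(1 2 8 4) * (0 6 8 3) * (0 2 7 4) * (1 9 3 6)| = |(0 1 7 4 9 3 2 6 8)| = 9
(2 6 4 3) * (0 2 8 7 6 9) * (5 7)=(0 2 9)(3 8 5 7 6 4)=[2, 1, 9, 8, 3, 7, 4, 6, 5, 0]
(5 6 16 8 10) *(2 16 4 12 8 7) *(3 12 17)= (2 16 7)(3 12 8 10 5 6 4 17)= [0, 1, 16, 12, 17, 6, 4, 2, 10, 9, 5, 11, 8, 13, 14, 15, 7, 3]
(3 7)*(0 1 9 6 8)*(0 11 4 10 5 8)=(0 1 9 6)(3 7)(4 10 5 8 11)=[1, 9, 2, 7, 10, 8, 0, 3, 11, 6, 5, 4]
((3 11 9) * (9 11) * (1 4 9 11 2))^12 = (11)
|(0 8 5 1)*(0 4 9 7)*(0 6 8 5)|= 8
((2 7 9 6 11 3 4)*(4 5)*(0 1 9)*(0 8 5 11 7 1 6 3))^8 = (0 9 4 7 11 1 5 6 3 2 8) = ((0 6 7 8 5 4 2 1 9 3 11))^8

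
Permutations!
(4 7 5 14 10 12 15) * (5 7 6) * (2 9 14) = (2 9 14 10 12 15 4 6 5) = [0, 1, 9, 3, 6, 2, 5, 7, 8, 14, 12, 11, 15, 13, 10, 4]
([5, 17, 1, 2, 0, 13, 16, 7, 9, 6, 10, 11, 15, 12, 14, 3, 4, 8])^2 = [13, 8, 17, 1, 5, 12, 4, 7, 6, 16, 10, 11, 3, 15, 14, 2, 0, 9]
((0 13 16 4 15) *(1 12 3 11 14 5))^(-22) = ((0 13 16 4 15)(1 12 3 11 14 5))^(-22) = (0 4 13 15 16)(1 3 14)(5 12 11)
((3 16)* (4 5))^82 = (16)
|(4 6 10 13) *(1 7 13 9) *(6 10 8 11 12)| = |(1 7 13 4 10 9)(6 8 11 12)| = 12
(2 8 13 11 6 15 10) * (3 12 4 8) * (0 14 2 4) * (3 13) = [14, 1, 13, 12, 8, 5, 15, 7, 3, 9, 4, 6, 0, 11, 2, 10] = (0 14 2 13 11 6 15 10 4 8 3 12)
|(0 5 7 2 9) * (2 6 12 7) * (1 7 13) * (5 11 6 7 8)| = 10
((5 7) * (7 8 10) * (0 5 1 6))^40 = (0 1 10 5 6 7 8)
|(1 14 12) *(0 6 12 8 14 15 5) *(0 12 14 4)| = |(0 6 14 8 4)(1 15 5 12)| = 20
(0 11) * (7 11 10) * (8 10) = [8, 1, 2, 3, 4, 5, 6, 11, 10, 9, 7, 0] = (0 8 10 7 11)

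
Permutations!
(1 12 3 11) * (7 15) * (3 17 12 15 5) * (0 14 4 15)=(0 14 4 15 7 5 3 11 1)(12 17)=[14, 0, 2, 11, 15, 3, 6, 5, 8, 9, 10, 1, 17, 13, 4, 7, 16, 12]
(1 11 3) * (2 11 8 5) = (1 8 5 2 11 3) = [0, 8, 11, 1, 4, 2, 6, 7, 5, 9, 10, 3]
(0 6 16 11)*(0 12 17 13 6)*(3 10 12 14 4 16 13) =(3 10 12 17)(4 16 11 14)(6 13) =[0, 1, 2, 10, 16, 5, 13, 7, 8, 9, 12, 14, 17, 6, 4, 15, 11, 3]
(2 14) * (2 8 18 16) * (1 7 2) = (1 7 2 14 8 18 16) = [0, 7, 14, 3, 4, 5, 6, 2, 18, 9, 10, 11, 12, 13, 8, 15, 1, 17, 16]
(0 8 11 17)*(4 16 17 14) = [8, 1, 2, 3, 16, 5, 6, 7, 11, 9, 10, 14, 12, 13, 4, 15, 17, 0] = (0 8 11 14 4 16 17)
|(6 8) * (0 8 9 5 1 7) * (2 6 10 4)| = |(0 8 10 4 2 6 9 5 1 7)| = 10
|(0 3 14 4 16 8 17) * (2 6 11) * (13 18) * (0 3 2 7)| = 30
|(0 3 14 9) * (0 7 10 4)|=|(0 3 14 9 7 10 4)|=7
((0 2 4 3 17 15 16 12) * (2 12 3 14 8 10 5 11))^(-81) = ((0 12)(2 4 14 8 10 5 11)(3 17 15 16))^(-81) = (0 12)(2 8 11 14 5 4 10)(3 16 15 17)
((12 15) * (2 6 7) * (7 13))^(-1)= (2 7 13 6)(12 15)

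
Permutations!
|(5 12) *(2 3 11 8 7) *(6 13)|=10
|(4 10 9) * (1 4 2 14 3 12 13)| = 9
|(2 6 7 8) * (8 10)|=|(2 6 7 10 8)|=5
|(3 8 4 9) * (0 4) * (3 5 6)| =|(0 4 9 5 6 3 8)| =7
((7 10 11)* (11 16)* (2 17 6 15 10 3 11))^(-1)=(2 16 10 15 6 17)(3 7 11)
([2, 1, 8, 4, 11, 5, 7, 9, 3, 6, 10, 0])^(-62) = (0 4 8)(2 11 3)(6 7 9)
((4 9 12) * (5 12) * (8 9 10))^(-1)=(4 12 5 9 8 10)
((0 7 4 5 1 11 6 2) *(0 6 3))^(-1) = ((0 7 4 5 1 11 3)(2 6))^(-1) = (0 3 11 1 5 4 7)(2 6)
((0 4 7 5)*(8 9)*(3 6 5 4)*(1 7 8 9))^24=((9)(0 3 6 5)(1 7 4 8))^24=(9)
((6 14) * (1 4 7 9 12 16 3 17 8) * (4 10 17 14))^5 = (1 10 17 8)(3 9 6 16 7 14 12 4)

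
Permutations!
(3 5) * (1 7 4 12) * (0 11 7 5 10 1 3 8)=(0 11 7 4 12 3 10 1 5 8)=[11, 5, 2, 10, 12, 8, 6, 4, 0, 9, 1, 7, 3]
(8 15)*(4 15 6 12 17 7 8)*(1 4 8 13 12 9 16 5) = (1 4 15 8 6 9 16 5)(7 13 12 17) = [0, 4, 2, 3, 15, 1, 9, 13, 6, 16, 10, 11, 17, 12, 14, 8, 5, 7]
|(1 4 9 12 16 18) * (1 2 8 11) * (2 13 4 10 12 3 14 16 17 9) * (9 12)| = 12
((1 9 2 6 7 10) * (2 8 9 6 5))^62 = ((1 6 7 10)(2 5)(8 9))^62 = (1 7)(6 10)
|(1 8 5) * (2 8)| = |(1 2 8 5)| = 4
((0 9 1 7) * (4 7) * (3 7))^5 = ((0 9 1 4 3 7))^5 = (0 7 3 4 1 9)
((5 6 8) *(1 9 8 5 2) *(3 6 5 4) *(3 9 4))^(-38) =((1 4 9 8 2)(3 6))^(-38) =(1 9 2 4 8)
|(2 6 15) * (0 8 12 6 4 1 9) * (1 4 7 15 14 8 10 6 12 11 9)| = |(0 10 6 14 8 11 9)(2 7 15)| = 21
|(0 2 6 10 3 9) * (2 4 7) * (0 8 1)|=|(0 4 7 2 6 10 3 9 8 1)|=10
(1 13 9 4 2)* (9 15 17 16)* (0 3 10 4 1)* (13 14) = [3, 14, 0, 10, 2, 5, 6, 7, 8, 1, 4, 11, 12, 15, 13, 17, 9, 16] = (0 3 10 4 2)(1 14 13 15 17 16 9)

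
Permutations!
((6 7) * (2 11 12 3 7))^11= (2 6 7 3 12 11)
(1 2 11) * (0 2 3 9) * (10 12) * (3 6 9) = (0 2 11 1 6 9)(10 12) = [2, 6, 11, 3, 4, 5, 9, 7, 8, 0, 12, 1, 10]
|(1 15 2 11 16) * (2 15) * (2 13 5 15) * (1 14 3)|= 9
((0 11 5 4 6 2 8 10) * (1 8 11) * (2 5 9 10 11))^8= (0 8 9)(1 11 10)(4 5 6)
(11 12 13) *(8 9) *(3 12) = (3 12 13 11)(8 9) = [0, 1, 2, 12, 4, 5, 6, 7, 9, 8, 10, 3, 13, 11]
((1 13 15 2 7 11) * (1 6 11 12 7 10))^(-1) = ((1 13 15 2 10)(6 11)(7 12))^(-1) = (1 10 2 15 13)(6 11)(7 12)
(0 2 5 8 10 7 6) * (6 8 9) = [2, 1, 5, 3, 4, 9, 0, 8, 10, 6, 7] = (0 2 5 9 6)(7 8 10)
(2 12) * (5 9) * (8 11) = (2 12)(5 9)(8 11) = [0, 1, 12, 3, 4, 9, 6, 7, 11, 5, 10, 8, 2]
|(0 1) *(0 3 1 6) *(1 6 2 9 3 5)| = |(0 2 9 3 6)(1 5)| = 10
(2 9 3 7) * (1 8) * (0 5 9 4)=(0 5 9 3 7 2 4)(1 8)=[5, 8, 4, 7, 0, 9, 6, 2, 1, 3]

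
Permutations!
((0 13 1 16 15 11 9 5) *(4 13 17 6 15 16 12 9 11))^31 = (0 17 6 15 4 13 1 12 9 5)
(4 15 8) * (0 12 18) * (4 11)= (0 12 18)(4 15 8 11)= [12, 1, 2, 3, 15, 5, 6, 7, 11, 9, 10, 4, 18, 13, 14, 8, 16, 17, 0]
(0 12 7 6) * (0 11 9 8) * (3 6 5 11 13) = (0 12 7 5 11 9 8)(3 6 13) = [12, 1, 2, 6, 4, 11, 13, 5, 0, 8, 10, 9, 7, 3]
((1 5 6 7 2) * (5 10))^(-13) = ((1 10 5 6 7 2))^(-13) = (1 2 7 6 5 10)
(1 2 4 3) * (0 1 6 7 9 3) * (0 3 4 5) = (0 1 2 5)(3 6 7 9 4) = [1, 2, 5, 6, 3, 0, 7, 9, 8, 4]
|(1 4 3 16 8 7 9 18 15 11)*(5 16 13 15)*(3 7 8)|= |(1 4 7 9 18 5 16 3 13 15 11)|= 11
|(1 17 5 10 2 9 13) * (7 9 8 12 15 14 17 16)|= 40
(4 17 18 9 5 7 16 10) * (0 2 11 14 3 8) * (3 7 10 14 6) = (0 2 11 6 3 8)(4 17 18 9 5 10)(7 16 14) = [2, 1, 11, 8, 17, 10, 3, 16, 0, 5, 4, 6, 12, 13, 7, 15, 14, 18, 9]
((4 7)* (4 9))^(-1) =((4 7 9))^(-1) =(4 9 7)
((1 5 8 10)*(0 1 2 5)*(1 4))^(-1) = ((0 4 1)(2 5 8 10))^(-1) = (0 1 4)(2 10 8 5)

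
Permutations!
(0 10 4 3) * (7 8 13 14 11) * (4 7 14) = [10, 1, 2, 0, 3, 5, 6, 8, 13, 9, 7, 14, 12, 4, 11] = (0 10 7 8 13 4 3)(11 14)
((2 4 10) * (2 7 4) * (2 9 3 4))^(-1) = ((2 9 3 4 10 7))^(-1) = (2 7 10 4 3 9)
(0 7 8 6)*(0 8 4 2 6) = (0 7 4 2 6 8) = [7, 1, 6, 3, 2, 5, 8, 4, 0]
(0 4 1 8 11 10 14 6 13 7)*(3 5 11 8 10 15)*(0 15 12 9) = (0 4 1 10 14 6 13 7 15 3 5 11 12 9) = [4, 10, 2, 5, 1, 11, 13, 15, 8, 0, 14, 12, 9, 7, 6, 3]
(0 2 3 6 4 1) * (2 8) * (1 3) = (0 8 2 1)(3 6 4) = [8, 0, 1, 6, 3, 5, 4, 7, 2]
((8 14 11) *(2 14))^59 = (2 8 11 14)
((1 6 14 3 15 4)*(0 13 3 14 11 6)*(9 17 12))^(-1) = (0 1 4 15 3 13)(6 11)(9 12 17)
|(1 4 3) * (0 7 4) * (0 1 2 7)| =4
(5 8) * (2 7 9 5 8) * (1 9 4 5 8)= (1 9 8)(2 7 4 5)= [0, 9, 7, 3, 5, 2, 6, 4, 1, 8]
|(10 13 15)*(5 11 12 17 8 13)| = |(5 11 12 17 8 13 15 10)| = 8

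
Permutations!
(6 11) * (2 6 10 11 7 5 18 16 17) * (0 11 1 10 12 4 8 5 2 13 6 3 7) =(0 11 12 4 8 5 18 16 17 13 6)(1 10)(2 3 7) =[11, 10, 3, 7, 8, 18, 0, 2, 5, 9, 1, 12, 4, 6, 14, 15, 17, 13, 16]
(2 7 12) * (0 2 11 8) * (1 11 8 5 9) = (0 2 7 12 8)(1 11 5 9) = [2, 11, 7, 3, 4, 9, 6, 12, 0, 1, 10, 5, 8]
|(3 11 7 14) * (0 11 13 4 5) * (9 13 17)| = |(0 11 7 14 3 17 9 13 4 5)| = 10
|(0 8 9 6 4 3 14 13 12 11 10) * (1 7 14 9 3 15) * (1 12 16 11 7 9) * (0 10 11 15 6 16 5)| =12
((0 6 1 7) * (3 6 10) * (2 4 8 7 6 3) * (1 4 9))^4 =(0 1 7 9 8 2 4 10 6)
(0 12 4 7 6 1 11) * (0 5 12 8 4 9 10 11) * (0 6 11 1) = (0 8 4 7 11 5 12 9 10 1 6) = [8, 6, 2, 3, 7, 12, 0, 11, 4, 10, 1, 5, 9]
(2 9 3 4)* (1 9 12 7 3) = (1 9)(2 12 7 3 4) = [0, 9, 12, 4, 2, 5, 6, 3, 8, 1, 10, 11, 7]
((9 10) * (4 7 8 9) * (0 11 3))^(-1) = ((0 11 3)(4 7 8 9 10))^(-1) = (0 3 11)(4 10 9 8 7)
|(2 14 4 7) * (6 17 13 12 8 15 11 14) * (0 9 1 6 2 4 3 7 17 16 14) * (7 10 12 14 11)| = |(0 9 1 6 16 11)(3 10 12 8 15 7 4 17 13 14)| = 30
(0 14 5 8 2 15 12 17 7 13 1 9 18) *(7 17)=(0 14 5 8 2 15 12 7 13 1 9 18)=[14, 9, 15, 3, 4, 8, 6, 13, 2, 18, 10, 11, 7, 1, 5, 12, 16, 17, 0]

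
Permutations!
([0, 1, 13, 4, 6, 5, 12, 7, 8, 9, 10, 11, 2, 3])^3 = [0, 1, 4, 12, 2, 5, 13, 7, 8, 9, 10, 11, 3, 6]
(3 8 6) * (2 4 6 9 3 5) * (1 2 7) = (1 2 4 6 5 7)(3 8 9) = [0, 2, 4, 8, 6, 7, 5, 1, 9, 3]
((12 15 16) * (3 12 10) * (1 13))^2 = (3 15 10 12 16)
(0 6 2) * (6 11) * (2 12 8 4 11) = (0 2)(4 11 6 12 8) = [2, 1, 0, 3, 11, 5, 12, 7, 4, 9, 10, 6, 8]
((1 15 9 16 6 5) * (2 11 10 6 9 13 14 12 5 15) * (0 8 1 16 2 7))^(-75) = ((0 8 1 7)(2 11 10 6 15 13 14 12 5 16 9))^(-75) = (0 8 1 7)(2 10 15 14 5 9 11 6 13 12 16)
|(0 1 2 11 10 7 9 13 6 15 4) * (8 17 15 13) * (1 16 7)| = 8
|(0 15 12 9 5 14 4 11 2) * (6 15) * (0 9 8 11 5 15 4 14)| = |(0 6 4 5)(2 9 15 12 8 11)| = 12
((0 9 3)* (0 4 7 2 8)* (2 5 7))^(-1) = ((0 9 3 4 2 8)(5 7))^(-1) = (0 8 2 4 3 9)(5 7)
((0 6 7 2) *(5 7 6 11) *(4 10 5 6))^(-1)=((0 11 6 4 10 5 7 2))^(-1)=(0 2 7 5 10 4 6 11)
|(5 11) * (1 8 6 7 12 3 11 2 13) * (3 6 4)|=24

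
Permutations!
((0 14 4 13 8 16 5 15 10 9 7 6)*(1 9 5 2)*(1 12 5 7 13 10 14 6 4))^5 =((0 6)(1 9 13 8 16 2 12 5 15 14)(4 10 7))^5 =(0 6)(1 2)(4 7 10)(5 13)(8 15)(9 12)(14 16)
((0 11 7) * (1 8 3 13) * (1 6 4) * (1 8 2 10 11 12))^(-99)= (0 7 11 10 2 1 12)(3 13 6 4 8)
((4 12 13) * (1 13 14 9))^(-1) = ((1 13 4 12 14 9))^(-1) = (1 9 14 12 4 13)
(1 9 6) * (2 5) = (1 9 6)(2 5) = [0, 9, 5, 3, 4, 2, 1, 7, 8, 6]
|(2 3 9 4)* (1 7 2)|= |(1 7 2 3 9 4)|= 6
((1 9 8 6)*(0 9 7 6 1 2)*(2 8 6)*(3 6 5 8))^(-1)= (0 2 7 1 8 5 9)(3 6)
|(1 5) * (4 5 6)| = |(1 6 4 5)| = 4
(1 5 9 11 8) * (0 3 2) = (0 3 2)(1 5 9 11 8) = [3, 5, 0, 2, 4, 9, 6, 7, 1, 11, 10, 8]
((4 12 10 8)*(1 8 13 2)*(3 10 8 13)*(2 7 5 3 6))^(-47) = ((1 13 7 5 3 10 6 2)(4 12 8))^(-47) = (1 13 7 5 3 10 6 2)(4 12 8)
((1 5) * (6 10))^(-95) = ((1 5)(6 10))^(-95) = (1 5)(6 10)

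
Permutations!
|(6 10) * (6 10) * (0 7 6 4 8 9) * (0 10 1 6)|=6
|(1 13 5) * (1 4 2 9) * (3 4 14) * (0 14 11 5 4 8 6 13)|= |(0 14 3 8 6 13 4 2 9 1)(5 11)|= 10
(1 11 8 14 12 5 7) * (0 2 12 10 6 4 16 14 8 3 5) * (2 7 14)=[7, 11, 12, 5, 16, 14, 4, 1, 8, 9, 6, 3, 0, 13, 10, 15, 2]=(0 7 1 11 3 5 14 10 6 4 16 2 12)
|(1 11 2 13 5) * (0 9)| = 10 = |(0 9)(1 11 2 13 5)|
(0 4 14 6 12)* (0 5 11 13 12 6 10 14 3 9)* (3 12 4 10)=[10, 1, 2, 9, 12, 11, 6, 7, 8, 0, 14, 13, 5, 4, 3]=(0 10 14 3 9)(4 12 5 11 13)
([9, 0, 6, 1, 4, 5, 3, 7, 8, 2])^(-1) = [1, 3, 9, 6, 4, 5, 2, 7, 8, 0]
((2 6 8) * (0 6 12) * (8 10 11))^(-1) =((0 6 10 11 8 2 12))^(-1) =(0 12 2 8 11 10 6)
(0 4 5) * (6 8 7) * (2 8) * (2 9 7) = (0 4 5)(2 8)(6 9 7) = [4, 1, 8, 3, 5, 0, 9, 6, 2, 7]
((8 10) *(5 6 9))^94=(10)(5 6 9)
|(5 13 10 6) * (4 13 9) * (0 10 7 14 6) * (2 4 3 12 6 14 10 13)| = |(14)(0 13 7 10)(2 4)(3 12 6 5 9)| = 20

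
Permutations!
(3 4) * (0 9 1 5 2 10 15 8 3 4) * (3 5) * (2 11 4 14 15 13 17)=(0 9 1 3)(2 10 13 17)(4 14 15 8 5 11)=[9, 3, 10, 0, 14, 11, 6, 7, 5, 1, 13, 4, 12, 17, 15, 8, 16, 2]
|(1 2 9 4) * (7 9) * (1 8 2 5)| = 10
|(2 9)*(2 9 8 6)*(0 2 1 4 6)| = 3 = |(9)(0 2 8)(1 4 6)|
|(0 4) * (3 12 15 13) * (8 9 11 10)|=4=|(0 4)(3 12 15 13)(8 9 11 10)|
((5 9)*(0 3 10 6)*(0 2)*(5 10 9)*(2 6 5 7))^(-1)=((0 3 9 10 5 7 2))^(-1)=(0 2 7 5 10 9 3)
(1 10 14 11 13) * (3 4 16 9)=(1 10 14 11 13)(3 4 16 9)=[0, 10, 2, 4, 16, 5, 6, 7, 8, 3, 14, 13, 12, 1, 11, 15, 9]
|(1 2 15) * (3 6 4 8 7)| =|(1 2 15)(3 6 4 8 7)| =15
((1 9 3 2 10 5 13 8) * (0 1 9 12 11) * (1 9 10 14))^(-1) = ((0 9 3 2 14 1 12 11)(5 13 8 10))^(-1) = (0 11 12 1 14 2 3 9)(5 10 8 13)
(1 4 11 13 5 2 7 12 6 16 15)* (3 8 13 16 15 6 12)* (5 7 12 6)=[0, 4, 12, 8, 11, 2, 15, 3, 13, 9, 10, 16, 6, 7, 14, 1, 5]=(1 4 11 16 5 2 12 6 15)(3 8 13 7)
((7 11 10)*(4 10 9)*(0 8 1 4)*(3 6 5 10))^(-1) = (0 9 11 7 10 5 6 3 4 1 8)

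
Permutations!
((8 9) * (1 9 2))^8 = ((1 9 8 2))^8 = (9)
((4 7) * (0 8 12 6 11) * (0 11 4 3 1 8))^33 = (1 7 6 8 3 4 12)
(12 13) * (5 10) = (5 10)(12 13) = [0, 1, 2, 3, 4, 10, 6, 7, 8, 9, 5, 11, 13, 12]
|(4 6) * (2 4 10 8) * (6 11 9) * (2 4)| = 6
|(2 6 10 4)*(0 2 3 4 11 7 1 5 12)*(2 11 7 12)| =6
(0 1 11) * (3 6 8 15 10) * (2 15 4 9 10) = (0 1 11)(2 15)(3 6 8 4 9 10) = [1, 11, 15, 6, 9, 5, 8, 7, 4, 10, 3, 0, 12, 13, 14, 2]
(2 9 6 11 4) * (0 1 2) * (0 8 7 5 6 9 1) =[0, 2, 1, 3, 8, 6, 11, 5, 7, 9, 10, 4] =(1 2)(4 8 7 5 6 11)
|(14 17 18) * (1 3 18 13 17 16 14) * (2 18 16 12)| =14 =|(1 3 16 14 12 2 18)(13 17)|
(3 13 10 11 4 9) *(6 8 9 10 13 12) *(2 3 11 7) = [0, 1, 3, 12, 10, 5, 8, 2, 9, 11, 7, 4, 6, 13] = (13)(2 3 12 6 8 9 11 4 10 7)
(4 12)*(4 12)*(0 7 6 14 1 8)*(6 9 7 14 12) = (0 14 1 8)(6 12)(7 9) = [14, 8, 2, 3, 4, 5, 12, 9, 0, 7, 10, 11, 6, 13, 1]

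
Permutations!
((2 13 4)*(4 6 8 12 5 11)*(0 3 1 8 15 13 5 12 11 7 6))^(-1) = (0 13 15 6 7 5 2 4 11 8 1 3)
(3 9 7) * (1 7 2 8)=(1 7 3 9 2 8)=[0, 7, 8, 9, 4, 5, 6, 3, 1, 2]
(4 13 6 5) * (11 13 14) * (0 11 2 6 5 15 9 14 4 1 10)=(0 11 13 5 1 10)(2 6 15 9 14)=[11, 10, 6, 3, 4, 1, 15, 7, 8, 14, 0, 13, 12, 5, 2, 9]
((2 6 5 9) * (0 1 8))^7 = ((0 1 8)(2 6 5 9))^7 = (0 1 8)(2 9 5 6)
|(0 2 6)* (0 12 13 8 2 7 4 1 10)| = 5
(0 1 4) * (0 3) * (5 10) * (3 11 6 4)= (0 1 3)(4 11 6)(5 10)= [1, 3, 2, 0, 11, 10, 4, 7, 8, 9, 5, 6]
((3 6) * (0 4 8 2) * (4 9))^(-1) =((0 9 4 8 2)(3 6))^(-1) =(0 2 8 4 9)(3 6)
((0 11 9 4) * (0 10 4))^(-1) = ((0 11 9)(4 10))^(-1) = (0 9 11)(4 10)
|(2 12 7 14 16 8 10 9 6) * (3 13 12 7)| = 24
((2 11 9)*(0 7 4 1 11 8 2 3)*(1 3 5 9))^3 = (0 3 4 7)(1 11)(2 8)(5 9)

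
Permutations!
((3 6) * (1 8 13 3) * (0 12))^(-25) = ((0 12)(1 8 13 3 6))^(-25) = (13)(0 12)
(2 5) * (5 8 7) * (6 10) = [0, 1, 8, 3, 4, 2, 10, 5, 7, 9, 6] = (2 8 7 5)(6 10)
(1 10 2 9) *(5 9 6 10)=(1 5 9)(2 6 10)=[0, 5, 6, 3, 4, 9, 10, 7, 8, 1, 2]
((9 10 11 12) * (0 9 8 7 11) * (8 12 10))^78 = (12)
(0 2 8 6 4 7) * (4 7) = [2, 1, 8, 3, 4, 5, 7, 0, 6] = (0 2 8 6 7)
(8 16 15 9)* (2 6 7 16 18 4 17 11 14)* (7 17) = (2 6 17 11 14)(4 7 16 15 9 8 18) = [0, 1, 6, 3, 7, 5, 17, 16, 18, 8, 10, 14, 12, 13, 2, 9, 15, 11, 4]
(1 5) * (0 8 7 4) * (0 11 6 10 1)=[8, 5, 2, 3, 11, 0, 10, 4, 7, 9, 1, 6]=(0 8 7 4 11 6 10 1 5)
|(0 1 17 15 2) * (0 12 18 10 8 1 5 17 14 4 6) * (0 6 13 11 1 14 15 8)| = |(0 5 17 8 14 4 13 11 1 15 2 12 18 10)| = 14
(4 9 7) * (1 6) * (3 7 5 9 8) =(1 6)(3 7 4 8)(5 9) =[0, 6, 2, 7, 8, 9, 1, 4, 3, 5]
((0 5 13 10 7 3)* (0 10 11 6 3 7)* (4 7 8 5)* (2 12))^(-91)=((0 4 7 8 5 13 11 6 3 10)(2 12))^(-91)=(0 10 3 6 11 13 5 8 7 4)(2 12)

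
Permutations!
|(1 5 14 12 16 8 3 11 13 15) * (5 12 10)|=|(1 12 16 8 3 11 13 15)(5 14 10)|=24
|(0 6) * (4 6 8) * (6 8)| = 2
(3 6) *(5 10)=[0, 1, 2, 6, 4, 10, 3, 7, 8, 9, 5]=(3 6)(5 10)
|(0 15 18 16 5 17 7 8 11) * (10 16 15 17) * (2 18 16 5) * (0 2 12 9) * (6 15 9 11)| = |(0 17 7 8 6 15 16 12 11 2 18 9)(5 10)| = 12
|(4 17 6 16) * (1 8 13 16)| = 7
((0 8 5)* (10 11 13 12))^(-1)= ((0 8 5)(10 11 13 12))^(-1)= (0 5 8)(10 12 13 11)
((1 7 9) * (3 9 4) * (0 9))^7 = (0 9 1 7 4 3)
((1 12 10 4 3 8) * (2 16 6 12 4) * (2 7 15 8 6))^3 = (1 6 7)(2 16)(3 10 8)(4 12 15)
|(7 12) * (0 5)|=2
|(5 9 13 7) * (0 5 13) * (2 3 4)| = |(0 5 9)(2 3 4)(7 13)| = 6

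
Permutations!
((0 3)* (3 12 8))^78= ((0 12 8 3))^78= (0 8)(3 12)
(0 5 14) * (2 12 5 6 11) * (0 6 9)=[9, 1, 12, 3, 4, 14, 11, 7, 8, 0, 10, 2, 5, 13, 6]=(0 9)(2 12 5 14 6 11)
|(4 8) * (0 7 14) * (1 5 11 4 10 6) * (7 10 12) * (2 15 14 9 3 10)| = 44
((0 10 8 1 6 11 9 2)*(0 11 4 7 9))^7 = (0 9 6 10 2 4 8 11 7 1)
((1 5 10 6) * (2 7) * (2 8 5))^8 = ((1 2 7 8 5 10 6))^8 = (1 2 7 8 5 10 6)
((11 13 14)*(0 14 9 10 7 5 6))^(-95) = ((0 14 11 13 9 10 7 5 6))^(-95) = (0 9 6 13 5 11 7 14 10)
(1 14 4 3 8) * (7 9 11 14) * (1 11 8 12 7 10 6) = (1 10 6)(3 12 7 9 8 11 14 4) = [0, 10, 2, 12, 3, 5, 1, 9, 11, 8, 6, 14, 7, 13, 4]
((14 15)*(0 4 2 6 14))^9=((0 4 2 6 14 15))^9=(0 6)(2 15)(4 14)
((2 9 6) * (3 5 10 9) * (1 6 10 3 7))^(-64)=((1 6 2 7)(3 5)(9 10))^(-64)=(10)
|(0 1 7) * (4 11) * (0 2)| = 4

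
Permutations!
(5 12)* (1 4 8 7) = (1 4 8 7)(5 12) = [0, 4, 2, 3, 8, 12, 6, 1, 7, 9, 10, 11, 5]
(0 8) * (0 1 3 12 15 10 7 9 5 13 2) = (0 8 1 3 12 15 10 7 9 5 13 2) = [8, 3, 0, 12, 4, 13, 6, 9, 1, 5, 7, 11, 15, 2, 14, 10]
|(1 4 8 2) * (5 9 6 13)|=|(1 4 8 2)(5 9 6 13)|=4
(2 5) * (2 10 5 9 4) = (2 9 4)(5 10) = [0, 1, 9, 3, 2, 10, 6, 7, 8, 4, 5]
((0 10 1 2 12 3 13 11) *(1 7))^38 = ((0 10 7 1 2 12 3 13 11))^38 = (0 7 2 3 11 10 1 12 13)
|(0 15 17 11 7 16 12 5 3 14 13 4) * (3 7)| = 8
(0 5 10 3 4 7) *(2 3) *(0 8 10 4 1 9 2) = [5, 9, 3, 1, 7, 4, 6, 8, 10, 2, 0] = (0 5 4 7 8 10)(1 9 2 3)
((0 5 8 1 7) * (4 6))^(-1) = (0 7 1 8 5)(4 6)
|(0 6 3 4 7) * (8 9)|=10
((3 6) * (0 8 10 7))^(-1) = (0 7 10 8)(3 6)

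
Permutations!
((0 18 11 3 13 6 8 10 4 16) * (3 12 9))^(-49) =(0 16 4 10 8 6 13 3 9 12 11 18)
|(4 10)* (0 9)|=2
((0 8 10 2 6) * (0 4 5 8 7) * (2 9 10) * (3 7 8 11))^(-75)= ((0 8 2 6 4 5 11 3 7)(9 10))^(-75)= (0 11 6)(2 7 5)(3 4 8)(9 10)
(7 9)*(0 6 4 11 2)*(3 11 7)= (0 6 4 7 9 3 11 2)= [6, 1, 0, 11, 7, 5, 4, 9, 8, 3, 10, 2]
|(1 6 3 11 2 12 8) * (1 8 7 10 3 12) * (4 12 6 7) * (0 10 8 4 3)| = 8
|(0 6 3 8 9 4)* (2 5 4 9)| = |(9)(0 6 3 8 2 5 4)| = 7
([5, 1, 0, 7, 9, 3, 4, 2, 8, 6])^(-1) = (0 2 7 3 5)(4 6 9)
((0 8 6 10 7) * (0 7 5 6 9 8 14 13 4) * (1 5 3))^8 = ((0 14 13 4)(1 5 6 10 3)(8 9))^8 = (14)(1 10 5 3 6)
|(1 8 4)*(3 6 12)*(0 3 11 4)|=8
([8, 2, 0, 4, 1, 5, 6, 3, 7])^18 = [4, 7, 3, 0, 8, 5, 6, 2, 1]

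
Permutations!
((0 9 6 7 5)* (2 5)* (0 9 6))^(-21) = (0 2)(5 6)(7 9)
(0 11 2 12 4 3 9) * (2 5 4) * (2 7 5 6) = (0 11 6 2 12 7 5 4 3 9) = [11, 1, 12, 9, 3, 4, 2, 5, 8, 0, 10, 6, 7]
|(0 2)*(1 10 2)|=|(0 1 10 2)|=4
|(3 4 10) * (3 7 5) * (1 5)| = 6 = |(1 5 3 4 10 7)|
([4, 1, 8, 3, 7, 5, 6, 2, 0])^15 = (8)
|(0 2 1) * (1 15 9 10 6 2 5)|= 15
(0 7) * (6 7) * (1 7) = (0 6 1 7) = [6, 7, 2, 3, 4, 5, 1, 0]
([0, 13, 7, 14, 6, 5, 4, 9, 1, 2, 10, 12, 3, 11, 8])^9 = [0, 11, 2, 8, 6, 5, 4, 7, 13, 9, 10, 3, 14, 12, 1]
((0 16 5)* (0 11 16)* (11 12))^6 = (5 11)(12 16)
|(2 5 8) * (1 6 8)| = |(1 6 8 2 5)| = 5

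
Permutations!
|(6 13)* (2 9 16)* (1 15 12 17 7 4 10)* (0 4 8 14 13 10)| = 30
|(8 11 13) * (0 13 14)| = 5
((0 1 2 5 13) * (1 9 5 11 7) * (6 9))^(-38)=(0 9 13 6 5)(1 11)(2 7)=((0 6 9 5 13)(1 2 11 7))^(-38)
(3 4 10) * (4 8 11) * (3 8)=[0, 1, 2, 3, 10, 5, 6, 7, 11, 9, 8, 4]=(4 10 8 11)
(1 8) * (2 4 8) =[0, 2, 4, 3, 8, 5, 6, 7, 1] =(1 2 4 8)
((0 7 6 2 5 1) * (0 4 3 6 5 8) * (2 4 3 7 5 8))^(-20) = (0 6)(1 7)(3 8)(4 5)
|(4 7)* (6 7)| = |(4 6 7)| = 3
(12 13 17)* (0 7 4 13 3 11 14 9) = (0 7 4 13 17 12 3 11 14 9) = [7, 1, 2, 11, 13, 5, 6, 4, 8, 0, 10, 14, 3, 17, 9, 15, 16, 12]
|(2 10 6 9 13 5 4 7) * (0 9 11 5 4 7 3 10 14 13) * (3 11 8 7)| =|(0 9)(2 14 13 4 11 5 3 10 6 8 7)| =22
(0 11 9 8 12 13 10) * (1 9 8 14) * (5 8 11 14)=(0 14 1 9 5 8 12 13 10)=[14, 9, 2, 3, 4, 8, 6, 7, 12, 5, 0, 11, 13, 10, 1]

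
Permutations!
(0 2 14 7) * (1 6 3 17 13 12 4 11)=(0 2 14 7)(1 6 3 17 13 12 4 11)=[2, 6, 14, 17, 11, 5, 3, 0, 8, 9, 10, 1, 4, 12, 7, 15, 16, 13]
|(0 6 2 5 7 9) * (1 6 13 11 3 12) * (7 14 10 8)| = 14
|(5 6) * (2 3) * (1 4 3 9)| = 10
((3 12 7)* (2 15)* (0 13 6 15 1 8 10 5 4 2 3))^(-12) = ((0 13 6 15 3 12 7)(1 8 10 5 4 2))^(-12) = (0 6 3 7 13 15 12)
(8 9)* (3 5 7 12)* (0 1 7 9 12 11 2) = [1, 7, 0, 5, 4, 9, 6, 11, 12, 8, 10, 2, 3] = (0 1 7 11 2)(3 5 9 8 12)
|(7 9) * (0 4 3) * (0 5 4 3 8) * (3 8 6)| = 4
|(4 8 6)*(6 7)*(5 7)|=5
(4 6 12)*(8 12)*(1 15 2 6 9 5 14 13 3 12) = (1 15 2 6 8)(3 12 4 9 5 14 13) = [0, 15, 6, 12, 9, 14, 8, 7, 1, 5, 10, 11, 4, 3, 13, 2]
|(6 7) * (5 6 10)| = 4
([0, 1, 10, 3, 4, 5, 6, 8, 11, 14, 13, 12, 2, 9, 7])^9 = (14)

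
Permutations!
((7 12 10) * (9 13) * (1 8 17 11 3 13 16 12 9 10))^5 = (1 13 12 3 16 11 9 17 7 8 10) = ((1 8 17 11 3 13 10 7 9 16 12))^5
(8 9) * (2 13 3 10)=(2 13 3 10)(8 9)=[0, 1, 13, 10, 4, 5, 6, 7, 9, 8, 2, 11, 12, 3]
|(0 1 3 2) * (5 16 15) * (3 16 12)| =|(0 1 16 15 5 12 3 2)| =8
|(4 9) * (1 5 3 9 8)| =|(1 5 3 9 4 8)| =6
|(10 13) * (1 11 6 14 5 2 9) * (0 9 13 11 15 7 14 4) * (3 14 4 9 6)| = 7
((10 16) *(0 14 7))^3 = ((0 14 7)(10 16))^3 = (10 16)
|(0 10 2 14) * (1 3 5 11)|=|(0 10 2 14)(1 3 5 11)|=4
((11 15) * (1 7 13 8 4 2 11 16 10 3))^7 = (1 15 8 3 11 13 10 2 7 16 4)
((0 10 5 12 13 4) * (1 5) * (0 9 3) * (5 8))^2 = (0 1 5 13 9)(3 10 8 12 4)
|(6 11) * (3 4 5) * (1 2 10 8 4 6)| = 9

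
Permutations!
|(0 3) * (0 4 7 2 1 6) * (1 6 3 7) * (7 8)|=15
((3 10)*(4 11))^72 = (11)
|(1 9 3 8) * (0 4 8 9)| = 4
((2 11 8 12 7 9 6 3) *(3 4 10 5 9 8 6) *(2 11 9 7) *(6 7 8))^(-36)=((2 9 3 11 7 6 4 10 5 8 12))^(-36)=(2 5 6 3 12 10 7 9 8 4 11)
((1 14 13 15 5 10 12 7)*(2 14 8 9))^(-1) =((1 8 9 2 14 13 15 5 10 12 7))^(-1) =(1 7 12 10 5 15 13 14 2 9 8)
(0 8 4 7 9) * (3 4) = (0 8 3 4 7 9) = [8, 1, 2, 4, 7, 5, 6, 9, 3, 0]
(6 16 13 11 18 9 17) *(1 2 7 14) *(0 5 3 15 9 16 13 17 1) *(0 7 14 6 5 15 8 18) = (0 15 9 1 2 14 7 6 13 11)(3 8 18 16 17 5) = [15, 2, 14, 8, 4, 3, 13, 6, 18, 1, 10, 0, 12, 11, 7, 9, 17, 5, 16]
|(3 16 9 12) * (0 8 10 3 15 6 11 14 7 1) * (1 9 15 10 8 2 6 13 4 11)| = 44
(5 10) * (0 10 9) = [10, 1, 2, 3, 4, 9, 6, 7, 8, 0, 5] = (0 10 5 9)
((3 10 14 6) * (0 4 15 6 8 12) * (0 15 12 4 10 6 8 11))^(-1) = ((0 10 14 11)(3 6)(4 12 15 8))^(-1) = (0 11 14 10)(3 6)(4 8 15 12)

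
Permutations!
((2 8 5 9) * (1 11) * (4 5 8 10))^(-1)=(1 11)(2 9 5 4 10)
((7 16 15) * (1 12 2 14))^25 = ((1 12 2 14)(7 16 15))^25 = (1 12 2 14)(7 16 15)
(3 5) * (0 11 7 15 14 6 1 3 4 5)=[11, 3, 2, 0, 5, 4, 1, 15, 8, 9, 10, 7, 12, 13, 6, 14]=(0 11 7 15 14 6 1 3)(4 5)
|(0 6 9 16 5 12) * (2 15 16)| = 8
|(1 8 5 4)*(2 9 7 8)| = 7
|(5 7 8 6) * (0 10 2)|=|(0 10 2)(5 7 8 6)|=12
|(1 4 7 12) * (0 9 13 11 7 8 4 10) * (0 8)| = 10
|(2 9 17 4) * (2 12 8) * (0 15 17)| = 8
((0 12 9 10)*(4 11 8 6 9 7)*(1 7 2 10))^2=((0 12 2 10)(1 7 4 11 8 6 9))^2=(0 2)(1 4 8 9 7 11 6)(10 12)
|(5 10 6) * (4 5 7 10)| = 6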